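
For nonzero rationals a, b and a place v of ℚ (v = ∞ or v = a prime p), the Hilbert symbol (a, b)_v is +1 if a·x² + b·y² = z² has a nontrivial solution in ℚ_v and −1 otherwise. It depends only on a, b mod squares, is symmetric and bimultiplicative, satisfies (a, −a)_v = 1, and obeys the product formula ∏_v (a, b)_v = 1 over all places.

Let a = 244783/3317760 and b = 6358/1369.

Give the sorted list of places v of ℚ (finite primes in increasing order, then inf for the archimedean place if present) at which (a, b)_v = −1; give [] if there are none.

Mod squares: a ≡ 70, b ≡ 22. Check v ∈ {∞, 2, 3, 5, 7, 11, 17, 37}.
v=17: a=17^2·(≡8), b=17^2·(≡10) mod 17; (8|17)=+1, (10|17)=-1; (−1)^{2·2·8}·(+1)^2·(-1)^2 = +1.
v=5: a=5^-1·(≡4), b=5^0·(≡2) mod 5; (4|5)=+1, (2|5)=-1; (−1)^{-1·0·2}·(+1)^0·(-1)^-1 = -1.
v=∞: 70 > 0 and 22 > 0  ⇒  (a,b)_∞ = +1.
v=7: a=7^1·(≡5), b=7^0·(≡4) mod 7; (5|7)=-1, (4|7)=+1; (−1)^{1·0·3}·(-1)^0·(+1)^1 = +1.
v=3: a=3^-4·(≡1), b=3^0·(≡1) mod 3; (1|3)=+1, (1|3)=+1; (−1)^{-4·0·1}·(+1)^0·(+1)^-4 = +1.
v=37: a=37^0·(≡4), b=37^-2·(≡31) mod 37; (4|37)=+1, (31|37)=-1; (−1)^{0·-2·18}·(+1)^-2·(-1)^0 = +1.
v=11: a=11^2·(≡9), b=11^1·(≡10) mod 11; (9|11)=+1, (10|11)=-1; (−1)^{2·1·5}·(+1)^1·(-1)^2 = +1.
v=2: v_2(a)=-13, v_2(b)=1; units ≡ 3, 3 (mod 8); ε·ε+αω+βω = 1·1+-13·1+1·1 ≡ 1  ⇒  (a,b)_2 = -1.
(70, 22 / ℚ) ramifies at {2, 5}: a division algebra.

[2, 5]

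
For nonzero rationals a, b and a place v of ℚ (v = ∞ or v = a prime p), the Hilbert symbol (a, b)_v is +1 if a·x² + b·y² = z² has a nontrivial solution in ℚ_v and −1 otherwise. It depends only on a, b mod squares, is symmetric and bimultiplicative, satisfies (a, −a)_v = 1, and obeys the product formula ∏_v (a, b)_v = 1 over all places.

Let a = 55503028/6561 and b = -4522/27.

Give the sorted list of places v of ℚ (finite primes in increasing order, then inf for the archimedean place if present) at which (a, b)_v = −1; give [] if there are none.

[2, 17]

(a, b) ≡ (133, -13566) mod (ℚ^×)²; places V = {2, 3, 7, 17, 19, ∞}.
(a,b)_3: α=-8, u≡1; β=-3, v≡2 (mod 3); (1|3)=+1, (2|3)=-1; sign (−1)^0·+1^-3·-1^-8 = +1.
(a,b)_7: α=1, u≡3; β=1, v≡2 (mod 7); (3|7)=-1, (2|7)=+1; sign (−1)^1·-1^1·+1^1 = +1.
(a,b)_17: α=2, u≡14; β=1, v≡4 (mod 17); (14|17)=-1, (4|17)=+1; sign (−1)^0·-1^1·+1^2 = -1.
(a,b)_19: α=3, u≡6; β=1, v≡13 (mod 19); (6|19)=+1, (13|19)=-1; sign (−1)^1·+1^1·-1^3 = +1.
(a,b)_2: α=2, β=1; u≡5, v≡1 (mod 8); ε(u)ε(v)=0·0, αω(v)=2·0, βω(u)=1·1; sum ≡ 1  ⇒  -1.
(a,b)_∞: sgn(133)=+, sgn(-13566)=−, so +1.
(133, -13566 / ℚ) ramifies at {2, 17}: a division algebra.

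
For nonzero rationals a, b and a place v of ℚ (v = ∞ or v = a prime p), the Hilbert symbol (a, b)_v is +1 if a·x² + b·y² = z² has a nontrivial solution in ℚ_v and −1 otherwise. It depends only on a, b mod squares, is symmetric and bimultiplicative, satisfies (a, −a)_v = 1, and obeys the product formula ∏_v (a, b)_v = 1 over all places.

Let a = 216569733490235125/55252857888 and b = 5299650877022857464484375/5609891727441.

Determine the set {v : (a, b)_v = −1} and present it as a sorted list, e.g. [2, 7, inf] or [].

(a, b) ≡ (10010, 7) mod (ℚ^×)²; places V = {2, 3, 5, 7, 11, 13, 19, 31, 37, ∞}.
(a,b)_3: α=-14, u≡2; β=-16, v≡1 (mod 3); (2|3)=-1, (1|3)=+1; sign (−1)^0·-1^-16·+1^-14 = +1.
(a,b)_13: α=1, u≡4; β=2, v≡2 (mod 13); (4|13)=+1, (2|13)=-1; sign (−1)^0·+1^2·-1^1 = -1.
(a,b)_19: α=-2, u≡5; β=-4, v≡7 (mod 19); (5|19)=+1, (7|19)=+1; sign (−1)^0·+1^-4·+1^-2 = +1.
(a,b)_37: α=4, u≡6; β=6, v≡33 (mod 37); (6|37)=-1, (33|37)=+1; sign (−1)^0·-1^6·+1^4 = +1.
(a,b)_2: α=-5, β=0; u≡5, v≡7 (mod 8); ε(u)ε(v)=0·1, αω(v)=-5·0, βω(u)=0·1; sum ≡ 0  ⇒  +1.
(a,b)_11: α=1, u≡6; β=2, v≡6 (mod 11); (6|11)=-1, (6|11)=-1; sign (−1)^0·-1^2·-1^1 = -1.
(a,b)_5: α=3, u≡2; β=6, v≡2 (mod 5); (2|5)=-1, (2|5)=-1; sign (−1)^0·-1^6·-1^3 = -1.
(a,b)_31: α=4, u≡5; β=4, v≡19 (mod 31); (5|31)=+1, (19|31)=+1; sign (−1)^0·+1^4·+1^4 = +1.
(a,b)_7: α=1, u≡1; β=1, v≡1 (mod 7); (1|7)=+1, (1|7)=+1; sign (−1)^1·+1^1·+1^1 = -1.
(a,b)_∞: sgn(10010)=+, sgn(7)=+, so +1.
|Ram(10010, 7)| = 4, even; anisotropic at {5, 7, 11, 13}.

[5, 7, 11, 13]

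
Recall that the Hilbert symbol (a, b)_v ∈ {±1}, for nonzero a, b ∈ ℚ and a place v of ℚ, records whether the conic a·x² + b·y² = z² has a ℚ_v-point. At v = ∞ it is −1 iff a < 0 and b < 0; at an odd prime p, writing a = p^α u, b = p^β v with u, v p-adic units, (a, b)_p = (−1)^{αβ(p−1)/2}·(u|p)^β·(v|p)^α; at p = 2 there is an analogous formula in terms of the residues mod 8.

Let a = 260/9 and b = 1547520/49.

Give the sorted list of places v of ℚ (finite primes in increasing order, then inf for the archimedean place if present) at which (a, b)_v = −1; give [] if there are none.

(a, b) ≡ (65, 6045) mod (ℚ^×)²; places V = {2, 3, 5, 7, 13, 31, ∞}.
(a,b)_∞: sgn(65)=+, sgn(6045)=+, so +1.
(a,b)_13: α=1, u≡8; β=1, v≡9 (mod 13); (8|13)=-1, (9|13)=+1; sign (−1)^0·-1^1·+1^1 = -1.
(a,b)_3: α=-2, u≡2; β=1, v≡2 (mod 3); (2|3)=-1, (2|3)=-1; sign (−1)^0·-1^1·-1^-2 = -1.
(a,b)_2: α=2, β=8; u≡1, v≡5 (mod 8); ε(u)ε(v)=0·0, αω(v)=2·1, βω(u)=8·0; sum ≡ 0  ⇒  +1.
(a,b)_5: α=1, u≡3; β=1, v≡1 (mod 5); (3|5)=-1, (1|5)=+1; sign (−1)^0·-1^1·+1^1 = -1.
(a,b)_31: α=0, u≡22; β=1, v≡4 (mod 31); (22|31)=-1, (4|31)=+1; sign (−1)^0·-1^1·+1^0 = -1.
(a,b)_7: α=0, u≡4; β=-2, v≡2 (mod 7); (4|7)=+1, (2|7)=+1; sign (−1)^0·+1^-2·+1^0 = +1.
(65, 6045 / ℚ) ramifies at {3, 5, 13, 31}: a division algebra.

[3, 5, 13, 31]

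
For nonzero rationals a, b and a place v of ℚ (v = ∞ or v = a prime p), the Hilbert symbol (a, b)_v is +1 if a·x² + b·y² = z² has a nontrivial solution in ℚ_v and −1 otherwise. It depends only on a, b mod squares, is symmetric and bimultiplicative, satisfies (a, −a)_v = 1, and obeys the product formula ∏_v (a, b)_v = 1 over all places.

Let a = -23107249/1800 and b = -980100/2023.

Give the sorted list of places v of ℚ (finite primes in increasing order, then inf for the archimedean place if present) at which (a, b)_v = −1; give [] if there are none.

Mod squares: a ≡ -2, b ≡ -7. Check v ∈ {∞, 2, 3, 5, 7, 11, 17, 19, 23}.
v=19: a=19^2·(≡11), b=19^0·(≡8) mod 19; (11|19)=+1, (8|19)=-1; (−1)^{2·0·9}·(+1)^0·(-1)^2 = +1.
v=23: a=23^2·(≡7), b=23^0·(≡1) mod 23; (7|23)=-1, (1|23)=+1; (−1)^{2·0·11}·(-1)^0·(+1)^2 = +1.
v=7: a=7^0·(≡3), b=7^-1·(≡6) mod 7; (3|7)=-1, (6|7)=-1; (−1)^{0·-1·3}·(-1)^-1·(-1)^0 = -1.
v=17: a=17^0·(≡8), b=17^-2·(≡5) mod 17; (8|17)=+1, (5|17)=-1; (−1)^{0·-2·8}·(+1)^-2·(-1)^0 = +1.
v=∞: -2 < 0 and -7 < 0  ⇒  (a,b)_∞ = -1.
v=3: a=3^-2·(≡1), b=3^4·(≡2) mod 3; (1|3)=+1, (2|3)=-1; (−1)^{-2·4·1}·(+1)^4·(-1)^-2 = +1.
v=2: v_2(a)=-3, v_2(b)=2; units ≡ 7, 1 (mod 8); ε·ε+αω+βω = 1·0+-3·0+2·0 ≡ 0  ⇒  (a,b)_2 = +1.
v=5: a=5^-2·(≡3), b=5^2·(≡2) mod 5; (3|5)=-1, (2|5)=-1; (−1)^{-2·2·2}·(-1)^2·(-1)^-2 = +1.
v=11: a=11^2·(≡5), b=11^2·(≡4) mod 11; (5|11)=+1, (4|11)=+1; (−1)^{2·2·5}·(+1)^2·(+1)^2 = +1.
(-2, -7 / ℚ) ramifies at {7, ∞}: a division algebra.

[7, inf]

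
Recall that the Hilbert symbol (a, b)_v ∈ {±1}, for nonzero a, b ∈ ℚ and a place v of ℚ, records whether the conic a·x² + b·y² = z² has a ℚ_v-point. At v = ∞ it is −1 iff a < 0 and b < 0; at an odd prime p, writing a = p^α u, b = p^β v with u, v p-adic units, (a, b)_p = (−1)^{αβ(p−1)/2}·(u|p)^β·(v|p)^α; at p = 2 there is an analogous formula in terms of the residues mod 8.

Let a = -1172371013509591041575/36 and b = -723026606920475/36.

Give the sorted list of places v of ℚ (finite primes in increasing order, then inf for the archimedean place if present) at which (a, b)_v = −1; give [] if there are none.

[13, 17, 29, inf]

Mod squares: a ≡ -147407, b ≡ -11. Check v ∈ {∞, 2, 3, 5, 11, 13, 17, 23, 29}.
v=29: a=29^3·(≡27), b=29^2·(≡27) mod 29; (27|29)=-1, (27|29)=-1; (−1)^{3·2·14}·(-1)^2·(-1)^3 = -1.
v=23: a=23^3·(≡12), b=23^2·(≡3) mod 23; (12|23)=+1, (3|23)=+1; (−1)^{3·2·11}·(+1)^2·(+1)^3 = +1.
v=5: a=5^2·(≡2), b=5^2·(≡1) mod 5; (2|5)=-1, (1|5)=+1; (−1)^{2·2·2}·(-1)^2·(+1)^2 = +1.
v=3: a=3^-2·(≡1), b=3^-2·(≡1) mod 3; (1|3)=+1, (1|3)=+1; (−1)^{-2·-2·1}·(+1)^-2·(+1)^-2 = +1.
v=∞: -147407 < 0 and -11 < 0  ⇒  (a,b)_∞ = -1.
v=2: v_2(a)=-2, v_2(b)=-2; units ≡ 1, 5 (mod 8); ε·ε+αω+βω = 0·0+-2·1+-2·0 ≡ 0  ⇒  (a,b)_2 = +1.
v=17: a=17^3·(≡1), b=17^2·(≡14) mod 17; (1|17)=+1, (14|17)=-1; (−1)^{3·2·8}·(+1)^2·(-1)^3 = -1.
v=13: a=13^3·(≡12), b=13^2·(≡11) mod 13; (12|13)=+1, (11|13)=-1; (−1)^{3·2·6}·(+1)^2·(-1)^3 = -1.
v=11: a=11^4·(≡9), b=11^3·(≡6) mod 11; (9|11)=+1, (6|11)=-1; (−1)^{4·3·5}·(+1)^3·(-1)^4 = +1.
(-147407, -11 / ℚ) ramifies at {13, 17, 29, ∞}: a division algebra.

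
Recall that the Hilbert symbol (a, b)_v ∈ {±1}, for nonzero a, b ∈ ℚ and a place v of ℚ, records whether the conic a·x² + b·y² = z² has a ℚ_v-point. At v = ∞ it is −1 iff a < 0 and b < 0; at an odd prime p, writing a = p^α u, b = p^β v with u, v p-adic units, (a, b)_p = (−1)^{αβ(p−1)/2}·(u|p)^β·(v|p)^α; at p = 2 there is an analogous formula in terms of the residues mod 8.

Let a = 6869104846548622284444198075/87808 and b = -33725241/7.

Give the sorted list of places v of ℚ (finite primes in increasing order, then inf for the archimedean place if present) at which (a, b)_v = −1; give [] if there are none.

Mod squares: a ≡ 172535181, b ≡ -24087. Check v ∈ {∞, 2, 3, 5, 7, 11, 13, 19, 29, 31, 37}.
v=19: a=19^1·(≡14), b=19^0·(≡9) mod 19; (14|19)=-1, (9|19)=+1; (−1)^{1·0·9}·(-1)^0·(+1)^1 = +1.
v=11: a=11^6·(≡5), b=11^2·(≡9) mod 11; (5|11)=+1, (9|11)=+1; (−1)^{6·2·5}·(+1)^2·(+1)^6 = +1.
v=31: a=31^3·(≡28), b=31^1·(≡27) mod 31; (28|31)=+1, (27|31)=-1; (−1)^{3·1·15}·(+1)^1·(-1)^3 = +1.
v=2: v_2(a)=-8, v_2(b)=0; units ≡ 5, 1 (mod 8); ε·ε+αω+βω = 0·0+-8·0+0·1 ≡ 0  ⇒  (a,b)_2 = +1.
v=37: a=37^3·(≡11), b=37^1·(≡32) mod 37; (11|37)=+1, (32|37)=-1; (−1)^{3·1·18}·(+1)^1·(-1)^3 = -1.
v=3: a=3^15·(≡2), b=3^5·(≡2) mod 3; (2|3)=-1, (2|3)=-1; (−1)^{15·5·1}·(-1)^5·(-1)^15 = -1.
v=7: a=7^-3·(≡2), b=7^-1·(≡3) mod 7; (2|7)=+1, (3|7)=-1; (−1)^{-3·-1·3}·(+1)^-1·(-1)^-3 = +1.
v=∞: 172535181 > 0 and -24087 < 0  ⇒  (a,b)_∞ = +1.
v=29: a=29^1·(≡7), b=29^0·(≡11) mod 29; (7|29)=+1, (11|29)=-1; (−1)^{1·0·14}·(+1)^0·(-1)^1 = -1.
v=5: a=5^2·(≡1), b=5^0·(≡2) mod 5; (1|5)=+1, (2|5)=-1; (−1)^{2·0·2}·(+1)^0·(-1)^2 = +1.
v=13: a=13^1·(≡3), b=13^0·(≡5) mod 13; (3|13)=+1, (5|13)=-1; (−1)^{1·0·6}·(+1)^0·(-1)^1 = -1.
(172535181, -24087 / ℚ) ramifies at {3, 13, 29, 37}: a division algebra.

[3, 13, 29, 37]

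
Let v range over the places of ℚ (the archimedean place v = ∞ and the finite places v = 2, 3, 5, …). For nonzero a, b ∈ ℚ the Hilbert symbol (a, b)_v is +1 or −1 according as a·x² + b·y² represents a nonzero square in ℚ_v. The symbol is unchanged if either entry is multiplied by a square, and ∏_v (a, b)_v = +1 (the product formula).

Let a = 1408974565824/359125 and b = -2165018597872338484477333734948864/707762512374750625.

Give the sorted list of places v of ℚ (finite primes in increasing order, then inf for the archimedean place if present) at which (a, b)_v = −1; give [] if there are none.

Mod squares: a ≡ 46835, b ≡ -7714. Check v ∈ {∞, 2, 3, 5, 7, 13, 17, 19, 29, 43, 47, 53}.
v=17: a=17^-1·(≡8), b=17^-4·(≡9) mod 17; (8|17)=+1, (9|17)=+1; (−1)^{-1·-4·8}·(+1)^-4·(+1)^-1 = +1.
v=5: a=5^-3·(≡3), b=5^-4·(≡1) mod 5; (3|5)=-1, (1|5)=+1; (−1)^{-3·-4·2}·(-1)^-4·(+1)^-3 = +1.
v=47: a=47^0·(≡10), b=47^2·(≡35) mod 47; (10|47)=-1, (35|47)=-1; (−1)^{0·2·23}·(-1)^2·(-1)^0 = +1.
v=43: a=43^2·(≡19), b=43^4·(≡28) mod 43; (19|43)=-1, (28|43)=-1; (−1)^{2·4·21}·(-1)^4·(-1)^2 = +1.
v=7: a=7^4·(≡6), b=7^9·(≡2) mod 7; (6|7)=-1, (2|7)=+1; (−1)^{4·9·3}·(-1)^9·(+1)^4 = -1.
v=3: a=3^2·(≡2), b=3^4·(≡2) mod 3; (2|3)=-1, (2|3)=-1; (−1)^{2·4·1}·(-1)^4·(-1)^2 = +1.
v=13: a=13^-2·(≡12), b=13^-6·(≡6) mod 13; (12|13)=+1, (6|13)=-1; (−1)^{-2·-6·6}·(+1)^-6·(-1)^-2 = +1.
v=19: a=19^1·(≡2), b=19^3·(≡2) mod 19; (2|19)=-1, (2|19)=-1; (−1)^{1·3·9}·(-1)^3·(-1)^1 = -1.
v=53: a=53^0·(≡13), b=53^-2·(≡42) mod 53; (13|53)=+1, (42|53)=+1; (−1)^{0·-2·26}·(+1)^-2·(+1)^0 = +1.
v=29: a=29^1·(≡16), b=29^3·(≡5) mod 29; (16|29)=+1, (5|29)=+1; (−1)^{1·3·14}·(+1)^3·(+1)^1 = +1.
v=2: v_2(a)=6, v_2(b)=19; units ≡ 3, 7 (mod 8); ε·ε+αω+βω = 1·1+6·0+19·1 ≡ 0  ⇒  (a,b)_2 = +1.
v=∞: 46835 > 0 and -7714 < 0  ⇒  (a,b)_∞ = +1.
|Ram(46835, -7714)| = 2, even; anisotropic at {7, 19}.

[7, 19]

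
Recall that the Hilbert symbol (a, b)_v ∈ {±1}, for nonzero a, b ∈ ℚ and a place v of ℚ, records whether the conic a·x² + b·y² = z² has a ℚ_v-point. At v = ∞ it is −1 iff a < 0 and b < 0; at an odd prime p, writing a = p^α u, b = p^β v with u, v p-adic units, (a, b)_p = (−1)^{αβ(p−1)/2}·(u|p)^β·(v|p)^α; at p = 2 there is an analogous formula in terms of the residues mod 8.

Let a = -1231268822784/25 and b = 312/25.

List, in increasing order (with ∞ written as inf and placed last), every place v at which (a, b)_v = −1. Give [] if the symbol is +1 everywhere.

Mod squares: a ≡ -231, b ≡ 78. Check v ∈ {∞, 2, 3, 5, 7, 11, 13}.
v=∞: -231 < 0 and 78 > 0  ⇒  (a,b)_∞ = +1.
v=2: v_2(a)=8, v_2(b)=3; units ≡ 1, 7 (mod 8); ε·ε+αω+βω = 0·1+8·0+3·0 ≡ 0  ⇒  (a,b)_2 = +1.
v=11: a=11^1·(≡4), b=11^0·(≡5) mod 11; (4|11)=+1, (5|11)=+1; (−1)^{1·0·5}·(+1)^0·(+1)^1 = +1.
v=3: a=3^7·(≡1), b=3^1·(≡2) mod 3; (1|3)=+1, (2|3)=-1; (−1)^{7·1·1}·(+1)^1·(-1)^7 = +1.
v=13: a=13^4·(≡12), b=13^1·(≡2) mod 13; (12|13)=+1, (2|13)=-1; (−1)^{4·1·6}·(+1)^1·(-1)^4 = +1.
v=7: a=7^1·(≡2), b=7^0·(≡1) mod 7; (2|7)=+1, (1|7)=+1; (−1)^{1·0·3}·(+1)^0·(+1)^1 = +1.
v=5: a=5^-2·(≡1), b=5^-2·(≡2) mod 5; (1|5)=+1, (2|5)=-1; (−1)^{-2·-2·2}·(+1)^-2·(-1)^-2 = +1.
Ram(a, b) = ∅: the form -231·x² + 78·y² − z² is isotropic over every ℚ_v, so by Hasse–Minkowski it is isotropic over ℚ.

[]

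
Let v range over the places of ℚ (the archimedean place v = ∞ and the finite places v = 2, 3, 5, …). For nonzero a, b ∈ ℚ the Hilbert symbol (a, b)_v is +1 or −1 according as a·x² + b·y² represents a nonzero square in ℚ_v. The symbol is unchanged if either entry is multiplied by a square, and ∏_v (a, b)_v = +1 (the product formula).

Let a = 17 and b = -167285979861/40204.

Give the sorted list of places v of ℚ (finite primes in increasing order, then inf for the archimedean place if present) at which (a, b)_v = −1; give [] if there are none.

[3, 11]

Mod squares: a ≡ 17, b ≡ -8151. Check v ∈ {∞, 2, 3, 7, 11, 13, 17, 19, 23, 31}.
v=19: a=19^0·(≡17), b=19^-1·(≡14) mod 19; (17|19)=+1, (14|19)=-1; (−1)^{0·-1·9}·(+1)^-1·(-1)^0 = +1.
v=2: v_2(a)=0, v_2(b)=-2; units ≡ 1, 1 (mod 8); ε·ε+αω+βω = 0·0+0·0+-2·0 ≡ 0  ⇒  (a,b)_2 = +1.
v=23: a=23^0·(≡17), b=23^-2·(≡19) mod 23; (17|23)=-1, (19|23)=-1; (−1)^{0·-2·11}·(-1)^-2·(-1)^0 = +1.
v=11: a=11^0·(≡6), b=11^1·(≡2) mod 11; (6|11)=-1, (2|11)=-1; (−1)^{0·1·5}·(-1)^1·(-1)^0 = -1.
v=7: a=7^0·(≡3), b=7^4·(≡1) mod 7; (3|7)=-1, (1|7)=+1; (−1)^{0·4·3}·(-1)^4·(+1)^0 = +1.
v=13: a=13^0·(≡4), b=13^3·(≡3) mod 13; (4|13)=+1, (3|13)=+1; (−1)^{0·3·6}·(+1)^3·(+1)^0 = +1.
v=3: a=3^0·(≡2), b=3^1·(≡1) mod 3; (2|3)=-1, (1|3)=+1; (−1)^{0·1·1}·(-1)^1·(+1)^0 = -1.
v=∞: 17 > 0 and -8151 < 0  ⇒  (a,b)_∞ = +1.
v=17: a=17^1·(≡1), b=17^0·(≡9) mod 17; (1|17)=+1, (9|17)=+1; (−1)^{1·0·8}·(+1)^0·(+1)^1 = +1.
v=31: a=31^0·(≡17), b=31^2·(≡4) mod 31; (17|31)=-1, (4|31)=+1; (−1)^{0·2·15}·(-1)^2·(+1)^0 = +1.
Ram(17, -8151) = {3, 11}; no ℚ_3-point on the conic.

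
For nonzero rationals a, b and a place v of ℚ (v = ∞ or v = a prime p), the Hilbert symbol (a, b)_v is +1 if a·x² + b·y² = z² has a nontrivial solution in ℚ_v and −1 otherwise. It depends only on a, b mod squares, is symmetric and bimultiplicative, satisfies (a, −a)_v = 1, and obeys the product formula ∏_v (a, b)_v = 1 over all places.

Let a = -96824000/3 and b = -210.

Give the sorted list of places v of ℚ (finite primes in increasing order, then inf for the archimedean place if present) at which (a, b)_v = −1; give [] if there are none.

[2, 5, 7, 13, 19, inf]

Mod squares: a ≡ -3705, b ≡ -210. Check v ∈ {∞, 2, 3, 5, 7, 13, 19}.
v=5: a=5^3·(≡1), b=5^1·(≡3) mod 5; (1|5)=+1, (3|5)=-1; (−1)^{3·1·2}·(+1)^1·(-1)^3 = -1.
v=13: a=13^1·(≡4), b=13^0·(≡11) mod 13; (4|13)=+1, (11|13)=-1; (−1)^{1·0·6}·(+1)^0·(-1)^1 = -1.
v=7: a=7^2·(≡3), b=7^1·(≡5) mod 7; (3|7)=-1, (5|7)=-1; (−1)^{2·1·3}·(-1)^1·(-1)^2 = -1.
v=3: a=3^-1·(≡1), b=3^1·(≡2) mod 3; (1|3)=+1, (2|3)=-1; (−1)^{-1·1·1}·(+1)^1·(-1)^-1 = +1.
v=2: v_2(a)=6, v_2(b)=1; units ≡ 7, 7 (mod 8); ε·ε+αω+βω = 1·1+6·0+1·0 ≡ 1  ⇒  (a,b)_2 = -1.
v=∞: -3705 < 0 and -210 < 0  ⇒  (a,b)_∞ = -1.
v=19: a=19^1·(≡3), b=19^0·(≡18) mod 19; (3|19)=-1, (18|19)=-1; (−1)^{1·0·9}·(-1)^0·(-1)^1 = -1.
Ram(-3705, -210) = {2, 5, 7, 13, 19, ∞}; no ℚ_2-point on the conic.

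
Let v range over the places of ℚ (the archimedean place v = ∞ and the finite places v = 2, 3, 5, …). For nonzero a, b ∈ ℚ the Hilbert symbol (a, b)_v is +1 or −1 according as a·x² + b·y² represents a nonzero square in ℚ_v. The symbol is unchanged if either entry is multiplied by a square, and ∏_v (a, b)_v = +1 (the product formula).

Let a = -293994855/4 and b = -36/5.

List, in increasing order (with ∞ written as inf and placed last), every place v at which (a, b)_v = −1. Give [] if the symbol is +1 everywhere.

(a, b) ≡ (-666655, -5) mod (ℚ^×)²; places V = {2, 3, 5, 7, 11, 17, 23, 31, ∞}.
(a,b)_31: α=1, u≡8; β=0, v≡30 (mod 31); (8|31)=+1, (30|31)=-1; sign (−1)^0·+1^0·-1^1 = -1.
(a,b)_11: α=1, u≡4; β=0, v≡6 (mod 11); (4|11)=+1, (6|11)=-1; sign (−1)^0·+1^0·-1^1 = -1.
(a,b)_17: α=1, u≡16; β=0, v≡3 (mod 17); (16|17)=+1, (3|17)=-1; sign (−1)^0·+1^0·-1^1 = -1.
(a,b)_23: α=1, u≡18; β=0, v≡2 (mod 23); (18|23)=+1, (2|23)=+1; sign (−1)^0·+1^0·+1^1 = +1.
(a,b)_7: α=2, u≡2; β=0, v≡4 (mod 7); (2|7)=+1, (4|7)=+1; sign (−1)^0·+1^0·+1^2 = +1.
(a,b)_3: α=2, u≡2; β=2, v≡1 (mod 3); (2|3)=-1, (1|3)=+1; sign (−1)^0·-1^2·+1^2 = +1.
(a,b)_2: α=-2, β=2; u≡1, v≡3 (mod 8); ε(u)ε(v)=0·1, αω(v)=-2·1, βω(u)=2·0; sum ≡ 0  ⇒  +1.
(a,b)_∞: sgn(-666655)=−, sgn(-5)=−, so -1.
(a,b)_5: α=1, u≡1; β=-1, v≡4 (mod 5); (1|5)=+1, (4|5)=+1; sign (−1)^0·+1^-1·+1^1 = +1.
(-666655, -5 / ℚ) ramifies at {11, 17, 31, ∞}: a division algebra.

[11, 17, 31, inf]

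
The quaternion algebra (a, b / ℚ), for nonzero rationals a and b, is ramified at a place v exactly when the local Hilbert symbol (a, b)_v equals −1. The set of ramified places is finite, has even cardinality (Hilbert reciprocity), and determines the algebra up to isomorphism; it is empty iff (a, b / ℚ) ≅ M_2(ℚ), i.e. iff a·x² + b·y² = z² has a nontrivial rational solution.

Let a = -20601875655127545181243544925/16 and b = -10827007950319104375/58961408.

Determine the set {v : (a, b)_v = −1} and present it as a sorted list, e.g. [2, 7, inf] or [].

(a, b) ≡ (-847757, -17740866) mod (ℚ^×)²; places V = {2, 3, 5, 11, 13, 19, 23, 29, 31, 41, ∞}.
(a,b)_3: α=2, u≡1; β=7, v≡2 (mod 3); (1|3)=+1, (2|3)=-1; sign (−1)^0·+1^7·-1^2 = +1.
(a,b)_29: α=3, u≡28; β=-1, v≡7 (mod 29); (28|29)=+1, (7|29)=+1; sign (−1)^0·+1^-1·+1^3 = +1.
(a,b)_13: α=2, u≡4; β=1, v≡8 (mod 13); (4|13)=+1, (8|13)=-1; sign (−1)^0·+1^1·-1^2 = +1.
(a,b)_41: α=5, u≡26; β=2, v≡21 (mod 41); (26|41)=-1, (21|41)=+1; sign (−1)^0·-1^2·+1^5 = +1.
(a,b)_19: α=0, u≡17; β=-2, v≡17 (mod 19); (17|19)=+1, (17|19)=+1; sign (−1)^0·+1^-2·+1^0 = +1.
(a,b)_∞: sgn(-847757)=−, sgn(-17740866)=−, so -1.
(a,b)_5: α=2, u≡3; β=4, v≡1 (mod 5); (3|5)=-1, (1|5)=+1; sign (−1)^0·-1^4·+1^2 = +1.
(a,b)_11: α=0, u≡2; β=-1, v≡1 (mod 11); (2|11)=-1, (1|11)=+1; sign (−1)^0·-1^-1·+1^0 = -1.
(a,b)_23: α=5, u≡14; β=3, v≡12 (mod 23); (14|23)=-1, (12|23)=+1; sign (−1)^1·-1^3·+1^5 = +1.
(a,b)_31: α=3, u≡26; β=3, v≡18 (mod 31); (26|31)=-1, (18|31)=+1; sign (−1)^1·-1^3·+1^3 = +1.
(a,b)_2: α=-4, β=-9; u≡3, v≡7 (mod 8); ε(u)ε(v)=1·1, αω(v)=-4·0, βω(u)=-9·1; sum ≡ 0  ⇒  +1.
(-847757, -17740866 / ℚ) ramifies at {11, ∞}: a division algebra.

[11, inf]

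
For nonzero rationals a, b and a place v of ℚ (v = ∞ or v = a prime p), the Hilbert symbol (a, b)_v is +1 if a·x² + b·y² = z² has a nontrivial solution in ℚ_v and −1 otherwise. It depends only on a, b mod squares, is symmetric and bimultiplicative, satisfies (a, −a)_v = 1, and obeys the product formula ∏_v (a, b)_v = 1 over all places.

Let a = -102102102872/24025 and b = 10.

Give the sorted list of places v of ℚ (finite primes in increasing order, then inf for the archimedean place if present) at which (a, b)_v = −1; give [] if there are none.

[5, 7, 19, 23]

Mod squares: a ≡ -250838, b ≡ 10. Check v ∈ {∞, 2, 5, 7, 11, 19, 23, 29, 31, 41}.
v=2: v_2(a)=3, v_2(b)=1; units ≡ 5, 5 (mod 8); ε·ε+αω+βω = 0·0+3·1+1·1 ≡ 0  ⇒  (a,b)_2 = +1.
v=23: a=23^1·(≡19), b=23^0·(≡10) mod 23; (19|23)=-1, (10|23)=-1; (−1)^{1·0·11}·(-1)^0·(-1)^1 = -1.
v=41: a=41^1·(≡5), b=41^0·(≡10) mod 41; (5|41)=+1, (10|41)=+1; (−1)^{1·0·20}·(+1)^0·(+1)^1 = +1.
v=29: a=29^2·(≡14), b=29^0·(≡10) mod 29; (14|29)=-1, (10|29)=-1; (−1)^{2·0·14}·(-1)^0·(-1)^2 = +1.
v=11: a=11^2·(≡10), b=11^0·(≡10) mod 11; (10|11)=-1, (10|11)=-1; (−1)^{2·0·5}·(-1)^0·(-1)^2 = +1.
v=31: a=31^-2·(≡19), b=31^0·(≡10) mod 31; (19|31)=+1, (10|31)=+1; (−1)^{-2·0·15}·(+1)^0·(+1)^-2 = +1.
v=∞: -250838 < 0 and 10 > 0  ⇒  (a,b)_∞ = +1.
v=19: a=19^1·(≡15), b=19^0·(≡10) mod 19; (15|19)=-1, (10|19)=-1; (−1)^{1·0·9}·(-1)^0·(-1)^1 = -1.
v=5: a=5^-2·(≡3), b=5^1·(≡2) mod 5; (3|5)=-1, (2|5)=-1; (−1)^{-2·1·2}·(-1)^1·(-1)^-2 = -1.
v=7: a=7^1·(≡6), b=7^0·(≡3) mod 7; (6|7)=-1, (3|7)=-1; (−1)^{1·0·3}·(-1)^0·(-1)^1 = -1.
(-250838, 10 / ℚ) ramifies at {5, 7, 19, 23}: a division algebra.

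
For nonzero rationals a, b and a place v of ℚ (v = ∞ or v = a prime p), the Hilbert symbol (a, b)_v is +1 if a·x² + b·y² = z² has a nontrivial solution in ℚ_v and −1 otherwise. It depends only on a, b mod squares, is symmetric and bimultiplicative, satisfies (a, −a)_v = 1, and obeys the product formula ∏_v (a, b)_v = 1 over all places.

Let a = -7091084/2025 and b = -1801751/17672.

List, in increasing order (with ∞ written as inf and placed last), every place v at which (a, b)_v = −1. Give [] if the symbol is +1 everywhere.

(a, b) ≡ (-299, -9982) mod (ℚ^×)²; places V = {2, 3, 5, 7, 11, 13, 19, 23, 31, 47, ∞}.
(a,b)_19: α=0, u≡7; β=2, v≡3 (mod 19); (7|19)=+1, (3|19)=-1; sign (−1)^0·+1^2·-1^0 = +1.
(a,b)_31: α=0, u≡29; β=1, v≡2 (mod 31); (29|31)=-1, (2|31)=+1; sign (−1)^0·-1^1·+1^0 = -1.
(a,b)_∞: sgn(-299)=−, sgn(-9982)=−, so -1.
(a,b)_3: α=-4, u≡1; β=0, v≡2 (mod 3); (1|3)=+1, (2|3)=-1; sign (−1)^0·+1^0·-1^-4 = +1.
(a,b)_2: α=2, β=-3; u≡5, v≡1 (mod 8); ε(u)ε(v)=0·0, αω(v)=2·0, βω(u)=-3·1; sum ≡ 1  ⇒  -1.
(a,b)_47: α=0, u≡22; β=-2, v≡11 (mod 47); (22|47)=-1, (11|47)=-1; sign (−1)^0·-1^-2·-1^0 = +1.
(a,b)_11: α=2, u≡4; β=0, v≡10 (mod 11); (4|11)=+1, (10|11)=-1; sign (−1)^0·+1^0·-1^2 = +1.
(a,b)_7: α=2, u≡1; β=1, v≡1 (mod 7); (1|7)=+1, (1|7)=+1; sign (−1)^0·+1^1·+1^2 = +1.
(a,b)_5: α=-2, u≡1; β=0, v≡2 (mod 5); (1|5)=+1, (2|5)=-1; sign (−1)^0·+1^0·-1^-2 = +1.
(a,b)_13: α=1, u≡9; β=0, v≡2 (mod 13); (9|13)=+1, (2|13)=-1; sign (−1)^0·+1^0·-1^1 = -1.
(a,b)_23: α=1, u≡7; β=1, v≡3 (mod 23); (7|23)=-1, (3|23)=+1; sign (−1)^1·-1^1·+1^1 = +1.
Ram(-299, -9982) = {2, 13, 31, ∞}; no ℚ_2-point on the conic.

[2, 13, 31, inf]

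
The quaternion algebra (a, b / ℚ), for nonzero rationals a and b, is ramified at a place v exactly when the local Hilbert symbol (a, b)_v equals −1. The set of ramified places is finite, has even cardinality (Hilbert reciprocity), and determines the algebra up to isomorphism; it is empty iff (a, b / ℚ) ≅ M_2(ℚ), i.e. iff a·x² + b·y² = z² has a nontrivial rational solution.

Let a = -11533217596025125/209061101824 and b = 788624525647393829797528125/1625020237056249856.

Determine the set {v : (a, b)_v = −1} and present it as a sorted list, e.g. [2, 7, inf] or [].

[7, 13]

Mod squares: a ≡ -5005, b ≡ 5. Check v ∈ {∞, 2, 3, 5, 7, 11, 13, 17, 19, 29, 41}.
v=2: v_2(a)=-8, v_2(b)=-12; units ≡ 3, 5 (mod 8); ε·ε+αω+βω = 1·0+-8·1+-12·1 ≡ 0  ⇒  (a,b)_2 = +1.
v=∞: -5005 < 0 and 5 > 0  ⇒  (a,b)_∞ = +1.
v=3: a=3^0·(≡2), b=3^2·(≡2) mod 3; (2|3)=-1, (2|3)=-1; (−1)^{0·2·1}·(-1)^2·(-1)^0 = +1.
v=19: a=19^4·(≡6), b=19^6·(≡5) mod 19; (6|19)=+1, (5|19)=+1; (−1)^{4·6·9}·(+1)^6·(+1)^4 = +1.
v=5: a=5^3·(≡1), b=5^5·(≡4) mod 5; (1|5)=+1, (4|5)=+1; (−1)^{3·5·2}·(+1)^5·(+1)^3 = +1.
v=17: a=17^-2·(≡12), b=17^-4·(≡6) mod 17; (12|17)=-1, (6|17)=-1; (−1)^{-2·-4·8}·(-1)^-4·(-1)^-2 = +1.
v=11: a=11^1·(≡7), b=11^2·(≡9) mod 11; (7|11)=-1, (9|11)=+1; (−1)^{1·2·5}·(-1)^2·(+1)^1 = +1.
v=13: a=13^1·(≡7), b=13^2·(≡5) mod 13; (7|13)=-1, (5|13)=-1; (−1)^{1·2·6}·(-1)^2·(-1)^1 = -1.
v=29: a=29^4·(≡19), b=29^6·(≡6) mod 29; (19|29)=-1, (6|29)=+1; (−1)^{4·6·14}·(-1)^6·(+1)^4 = +1.
v=41: a=41^-4·(≡22), b=41^-6·(≡33) mod 41; (22|41)=-1, (33|41)=+1; (−1)^{-4·-6·20}·(-1)^-6·(+1)^-4 = +1.
v=7: a=7^1·(≡6), b=7^2·(≡3) mod 7; (6|7)=-1, (3|7)=-1; (−1)^{1·2·3}·(-1)^2·(-1)^1 = -1.
|Ram(-5005, 5)| = 2, even; anisotropic at {7, 13}.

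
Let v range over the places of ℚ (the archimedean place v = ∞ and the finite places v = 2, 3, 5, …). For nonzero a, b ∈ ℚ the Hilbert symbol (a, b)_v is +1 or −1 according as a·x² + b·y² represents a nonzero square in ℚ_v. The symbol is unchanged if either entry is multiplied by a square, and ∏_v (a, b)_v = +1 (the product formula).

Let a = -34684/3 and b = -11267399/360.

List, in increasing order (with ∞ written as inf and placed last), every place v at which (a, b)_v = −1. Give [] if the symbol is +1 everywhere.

[2, 5, 13, 23, 29, inf]

Mod squares: a ≡ -26013, b ≡ -5510. Check v ∈ {∞, 2, 3, 5, 11, 13, 19, 23, 29}.
v=11: a=11^0·(≡7), b=11^2·(≡5) mod 11; (7|11)=-1, (5|11)=+1; (−1)^{0·2·5}·(-1)^2·(+1)^0 = +1.
v=∞: -26013 < 0 and -5510 < 0  ⇒  (a,b)_∞ = -1.
v=23: a=23^1·(≡11), b=23^0·(≡17) mod 23; (11|23)=-1, (17|23)=-1; (−1)^{1·0·11}·(-1)^0·(-1)^1 = -1.
v=5: a=5^0·(≡2), b=5^-1·(≡3) mod 5; (2|5)=-1, (3|5)=-1; (−1)^{0·-1·2}·(-1)^-1·(-1)^0 = -1.
v=2: v_2(a)=2, v_2(b)=-3; units ≡ 3, 5 (mod 8); ε·ε+αω+βω = 1·0+2·1+-3·1 ≡ 1  ⇒  (a,b)_2 = -1.
v=19: a=19^0·(≡16), b=19^1·(≡12) mod 19; (16|19)=+1, (12|19)=-1; (−1)^{0·1·9}·(+1)^1·(-1)^0 = +1.
v=29: a=29^1·(≡17), b=29^1·(≡13) mod 29; (17|29)=-1, (13|29)=+1; (−1)^{1·1·14}·(-1)^1·(+1)^1 = -1.
v=13: a=13^1·(≡12), b=13^2·(≡5) mod 13; (12|13)=+1, (5|13)=-1; (−1)^{1·2·6}·(+1)^2·(-1)^1 = -1.
v=3: a=3^-1·(≡2), b=3^-2·(≡1) mod 3; (2|3)=-1, (1|3)=+1; (−1)^{-1·-2·1}·(-1)^-2·(+1)^-1 = +1.
Ram(-26013, -5510) = {2, 5, 13, 23, 29, ∞}; no ℚ_2-point on the conic.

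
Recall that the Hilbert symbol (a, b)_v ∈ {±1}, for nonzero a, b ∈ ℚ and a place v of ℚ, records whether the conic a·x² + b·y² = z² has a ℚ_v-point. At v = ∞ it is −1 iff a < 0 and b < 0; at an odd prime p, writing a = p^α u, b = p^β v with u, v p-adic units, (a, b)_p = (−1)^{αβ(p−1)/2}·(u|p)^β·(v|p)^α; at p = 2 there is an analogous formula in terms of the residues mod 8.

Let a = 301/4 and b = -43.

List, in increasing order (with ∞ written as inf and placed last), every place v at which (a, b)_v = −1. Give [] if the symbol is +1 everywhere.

[7, 43]

Mod squares: a ≡ 301, b ≡ -43. Check v ∈ {∞, 2, 7, 43}.
v=2: v_2(a)=-2, v_2(b)=0; units ≡ 5, 5 (mod 8); ε·ε+αω+βω = 0·0+-2·1+0·1 ≡ 0  ⇒  (a,b)_2 = +1.
v=43: a=43^1·(≡34), b=43^1·(≡42) mod 43; (34|43)=-1, (42|43)=-1; (−1)^{1·1·21}·(-1)^1·(-1)^1 = -1.
v=∞: 301 > 0 and -43 < 0  ⇒  (a,b)_∞ = +1.
v=7: a=7^1·(≡2), b=7^0·(≡6) mod 7; (2|7)=+1, (6|7)=-1; (−1)^{1·0·3}·(+1)^0·(-1)^1 = -1.
|Ram(301, -43)| = 2, even; anisotropic at {7, 43}.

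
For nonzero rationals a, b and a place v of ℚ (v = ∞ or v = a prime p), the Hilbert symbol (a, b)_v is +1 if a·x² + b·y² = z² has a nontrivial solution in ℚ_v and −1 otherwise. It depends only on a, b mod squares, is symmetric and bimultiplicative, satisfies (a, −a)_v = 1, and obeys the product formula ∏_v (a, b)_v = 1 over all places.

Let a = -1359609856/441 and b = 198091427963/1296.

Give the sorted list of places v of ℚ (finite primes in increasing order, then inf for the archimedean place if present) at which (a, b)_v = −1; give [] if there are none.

[17, 41]

Mod squares: a ≡ -20746, b ≡ 7667. Check v ∈ {∞, 2, 3, 7, 11, 13, 17, 23, 41}.
v=3: a=3^-2·(≡2), b=3^-4·(≡2) mod 3; (2|3)=-1, (2|3)=-1; (−1)^{-2·-4·1}·(-1)^-4·(-1)^-2 = +1.
v=17: a=17^0·(≡6), b=17^3·(≡4) mod 17; (6|17)=-1, (4|17)=+1; (−1)^{0·3·8}·(-1)^3·(+1)^0 = -1.
v=11: a=11^1·(≡10), b=11^1·(≡9) mod 11; (10|11)=-1, (9|11)=+1; (−1)^{1·1·5}·(-1)^1·(+1)^1 = +1.
v=2: v_2(a)=17, v_2(b)=-4; units ≡ 3, 3 (mod 8); ε·ε+αω+βω = 1·1+17·1+-4·1 ≡ 0  ⇒  (a,b)_2 = +1.
v=7: a=7^-2·(≡2), b=7^0·(≡2) mod 7; (2|7)=+1, (2|7)=+1; (−1)^{-2·0·3}·(+1)^0·(+1)^-2 = +1.
v=∞: -20746 < 0 and 7667 > 0  ⇒  (a,b)_∞ = +1.
v=23: a=23^1·(≡6), b=23^2·(≡12) mod 23; (6|23)=+1, (12|23)=+1; (−1)^{1·2·11}·(+1)^2·(+1)^1 = +1.
v=13: a=13^0·(≡7), b=13^2·(≡4) mod 13; (7|13)=-1, (4|13)=+1; (−1)^{0·2·6}·(-1)^2·(+1)^0 = +1.
v=41: a=41^1·(≡17), b=41^1·(≡37) mod 41; (17|41)=-1, (37|41)=+1; (−1)^{1·1·20}·(-1)^1·(+1)^1 = -1.
|Ram(-20746, 7667)| = 2, even; anisotropic at {17, 41}.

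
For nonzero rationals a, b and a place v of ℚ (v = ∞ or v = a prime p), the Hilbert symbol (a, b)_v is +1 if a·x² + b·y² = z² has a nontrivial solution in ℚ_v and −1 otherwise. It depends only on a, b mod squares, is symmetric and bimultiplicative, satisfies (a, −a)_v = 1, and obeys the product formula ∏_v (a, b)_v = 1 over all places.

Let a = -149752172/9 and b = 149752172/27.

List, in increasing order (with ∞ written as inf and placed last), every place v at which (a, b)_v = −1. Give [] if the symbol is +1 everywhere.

[29, 41]

Mod squares: a ≡ -27347, b ≡ 82041. Check v ∈ {∞, 2, 3, 23, 29, 37, 41}.
v=3: a=3^-2·(≡1), b=3^-3·(≡2) mod 3; (1|3)=+1, (2|3)=-1; (−1)^{-2·-3·1}·(+1)^-3·(-1)^-2 = +1.
v=23: a=23^1·(≡22), b=23^1·(≡8) mod 23; (22|23)=-1, (8|23)=+1; (−1)^{1·1·11}·(-1)^1·(+1)^1 = +1.
v=∞: -27347 < 0 and 82041 > 0  ⇒  (a,b)_∞ = +1.
v=2: v_2(a)=2, v_2(b)=2; units ≡ 5, 1 (mod 8); ε·ε+αω+βω = 0·0+2·0+2·1 ≡ 0  ⇒  (a,b)_2 = +1.
v=29: a=29^1·(≡18), b=29^1·(≡23) mod 29; (18|29)=-1, (23|29)=+1; (−1)^{1·1·14}·(-1)^1·(+1)^1 = -1.
v=37: a=37^2·(≡27), b=37^2·(≡28) mod 37; (27|37)=+1, (28|37)=+1; (−1)^{2·2·18}·(+1)^2·(+1)^2 = +1.
v=41: a=41^1·(≡22), b=41^1·(≡20) mod 41; (22|41)=-1, (20|41)=+1; (−1)^{1·1·20}·(-1)^1·(+1)^1 = -1.
|Ram(-27347, 82041)| = 2, even; anisotropic at {29, 41}.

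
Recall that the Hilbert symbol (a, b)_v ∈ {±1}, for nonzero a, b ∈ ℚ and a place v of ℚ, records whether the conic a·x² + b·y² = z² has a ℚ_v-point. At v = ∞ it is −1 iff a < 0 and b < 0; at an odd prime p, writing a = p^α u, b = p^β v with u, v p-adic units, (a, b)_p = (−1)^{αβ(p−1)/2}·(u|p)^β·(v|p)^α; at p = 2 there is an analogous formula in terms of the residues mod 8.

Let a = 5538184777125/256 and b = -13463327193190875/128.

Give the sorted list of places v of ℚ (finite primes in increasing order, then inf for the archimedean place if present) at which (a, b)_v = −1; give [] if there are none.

[2, 5, 11, 13]

(a, b) ≡ (85, -1430) mod (ℚ^×)²; places V = {2, 3, 5, 7, 11, 13, 17, ∞}.
(a,b)_17: α=3, u≡12; β=4, v≡2 (mod 17); (12|17)=-1, (2|17)=+1; sign (−1)^0·-1^4·+1^3 = +1.
(a,b)_13: α=2, u≡5; β=3, v≡2 (mod 13); (5|13)=-1, (2|13)=-1; sign (−1)^0·-1^3·-1^2 = -1.
(a,b)_2: α=-8, β=-7; u≡5, v≡5 (mod 8); ε(u)ε(v)=0·0, αω(v)=-8·1, βω(u)=-7·1; sum ≡ 1  ⇒  -1.
(a,b)_3: α=2, u≡1; β=2, v≡1 (mod 3); (1|3)=+1, (1|3)=+1; sign (−1)^0·+1^2·+1^2 = +1.
(a,b)_∞: sgn(85)=+, sgn(-1430)=−, so +1.
(a,b)_5: α=3, u≡2; β=3, v≡1 (mod 5); (2|5)=-1, (1|5)=+1; sign (−1)^0·-1^3·+1^3 = -1.
(a,b)_7: α=2, u≡1; β=2, v≡3 (mod 7); (1|7)=+1, (3|7)=-1; sign (−1)^0·+1^2·-1^2 = +1.
(a,b)_11: α=2, u≡8; β=3, v≡6 (mod 11); (8|11)=-1, (6|11)=-1; sign (−1)^0·-1^3·-1^2 = -1.
Ram(85, -1430) = {2, 5, 11, 13}; no ℚ_2-point on the conic.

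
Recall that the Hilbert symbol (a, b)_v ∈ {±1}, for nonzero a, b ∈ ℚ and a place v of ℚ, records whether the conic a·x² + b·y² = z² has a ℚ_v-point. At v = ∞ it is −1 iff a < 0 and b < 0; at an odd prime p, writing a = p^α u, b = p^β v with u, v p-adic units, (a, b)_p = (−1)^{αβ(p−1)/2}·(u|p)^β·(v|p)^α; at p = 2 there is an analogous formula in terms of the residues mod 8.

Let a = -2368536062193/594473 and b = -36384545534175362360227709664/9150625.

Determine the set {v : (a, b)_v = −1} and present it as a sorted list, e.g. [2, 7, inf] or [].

(a, b) ≡ (-215441, -20251454) mod (ℚ^×)²; places V = {2, 3, 5, 7, 11, 17, 19, 23, 29, 31, 37, 47, ∞}.
(a,b)_11: α=-2, u≡1; β=-4, v≡8 (mod 11); (1|11)=+1, (8|11)=-1; sign (−1)^0·+1^-4·-1^-2 = +1.
(a,b)_∞: sgn(-215441)=−, sgn(-20251454)=−, so -1.
(a,b)_31: α=2, u≡10; β=2, v≡20 (mod 31); (10|31)=+1, (20|31)=+1; sign (−1)^0·+1^2·+1^2 = +1.
(a,b)_37: α=0, u≡27; β=2, v≡20 (mod 37); (27|37)=+1, (20|37)=-1; sign (−1)^0·+1^2·-1^0 = +1.
(a,b)_47: α=0, u≡36; β=1, v≡6 (mod 47); (36|47)=+1, (6|47)=+1; sign (−1)^0·+1^1·+1^0 = +1.
(a,b)_3: α=4, u≡1; β=12, v≡1 (mod 3); (1|3)=+1, (1|3)=+1; sign (−1)^0·+1^12·+1^4 = +1.
(a,b)_19: α=1, u≡9; β=3, v≡2 (mod 19); (9|19)=+1, (2|19)=-1; sign (−1)^1·+1^3·-1^1 = +1.
(a,b)_29: α=1, u≡1; β=3, v≡13 (mod 29); (1|29)=+1, (13|29)=+1; sign (−1)^0·+1^3·+1^1 = +1.
(a,b)_7: α=4, u≡5; β=0, v≡4 (mod 7); (5|7)=-1, (4|7)=+1; sign (−1)^0·-1^0·+1^4 = +1.
(a,b)_5: α=0, u≡4; β=-4, v≡1 (mod 5); (4|5)=+1, (1|5)=+1; sign (−1)^0·+1^-4·+1^0 = +1.
(a,b)_17: α=-3, u≡15; β=1, v≡1 (mod 17); (15|17)=+1, (1|17)=+1; sign (−1)^0·+1^1·+1^-3 = +1.
(a,b)_23: α=1, u≡10; β=3, v≡10 (mod 23); (10|23)=-1, (10|23)=-1; sign (−1)^1·-1^3·-1^1 = -1.
(a,b)_2: α=0, β=5; u≡7, v≡1 (mod 8); ε(u)ε(v)=1·0, αω(v)=0·0, βω(u)=5·0; sum ≡ 0  ⇒  +1.
Ram(-215441, -20251454) = {23, ∞}; no ℚ_23-point on the conic.

[23, inf]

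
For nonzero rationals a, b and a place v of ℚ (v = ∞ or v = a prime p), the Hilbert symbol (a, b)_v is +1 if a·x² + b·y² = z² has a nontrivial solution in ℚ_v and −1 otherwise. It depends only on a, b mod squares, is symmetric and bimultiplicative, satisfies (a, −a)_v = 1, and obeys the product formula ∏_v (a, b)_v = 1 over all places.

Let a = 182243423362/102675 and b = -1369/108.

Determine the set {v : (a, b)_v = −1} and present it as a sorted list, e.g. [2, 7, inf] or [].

[2, 11]

Mod squares: a ≡ 6006, b ≡ -3. Check v ∈ {∞, 2, 3, 5, 7, 11, 13, 29, 37, 47}.
v=7: a=7^3·(≡4), b=7^0·(≡1) mod 7; (4|7)=+1, (1|7)=+1; (−1)^{3·0·3}·(+1)^0·(+1)^3 = +1.
v=2: v_2(a)=1, v_2(b)=-2; units ≡ 3, 5 (mod 8); ε·ε+αω+βω = 1·0+1·1+-2·1 ≡ 1  ⇒  (a,b)_2 = -1.
v=∞: 6006 > 0 and -3 < 0  ⇒  (a,b)_∞ = +1.
v=5: a=5^-2·(≡1), b=5^0·(≡2) mod 5; (1|5)=+1, (2|5)=-1; (−1)^{-2·0·2}·(+1)^0·(-1)^-2 = +1.
v=47: a=47^2·(≡14), b=47^0·(≡13) mod 47; (14|47)=+1, (13|47)=-1; (−1)^{2·0·23}·(+1)^0·(-1)^2 = +1.
v=29: a=29^2·(≡26), b=29^0·(≡8) mod 29; (26|29)=-1, (8|29)=-1; (−1)^{2·0·14}·(-1)^0·(-1)^2 = +1.
v=13: a=13^1·(≡11), b=13^0·(≡12) mod 13; (11|13)=-1, (12|13)=+1; (−1)^{1·0·6}·(-1)^0·(+1)^1 = +1.
v=3: a=3^-1·(≡1), b=3^-3·(≡2) mod 3; (1|3)=+1, (2|3)=-1; (−1)^{-1·-3·1}·(+1)^-3·(-1)^-1 = +1.
v=37: a=37^-2·(≡26), b=37^2·(≡25) mod 37; (26|37)=+1, (25|37)=+1; (−1)^{-2·2·18}·(+1)^2·(+1)^-2 = +1.
v=11: a=11^1·(≡8), b=11^0·(≡8) mod 11; (8|11)=-1, (8|11)=-1; (−1)^{1·0·5}·(-1)^0·(-1)^1 = -1.
Ram(6006, -3) = {2, 11}; no ℚ_2-point on the conic.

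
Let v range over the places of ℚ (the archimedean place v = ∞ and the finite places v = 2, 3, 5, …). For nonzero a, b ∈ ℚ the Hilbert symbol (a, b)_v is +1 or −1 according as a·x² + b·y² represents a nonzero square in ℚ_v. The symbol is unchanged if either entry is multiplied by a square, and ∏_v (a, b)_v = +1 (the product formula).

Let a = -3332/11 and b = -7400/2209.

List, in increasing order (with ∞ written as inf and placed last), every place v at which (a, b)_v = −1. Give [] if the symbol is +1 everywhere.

[2, 17, 37, inf]

Mod squares: a ≡ -187, b ≡ -74. Check v ∈ {∞, 2, 5, 7, 11, 17, 37, 47}.
v=7: a=7^2·(≡4), b=7^0·(≡5) mod 7; (4|7)=+1, (5|7)=-1; (−1)^{2·0·3}·(+1)^0·(-1)^2 = +1.
v=5: a=5^0·(≡3), b=5^2·(≡1) mod 5; (3|5)=-1, (1|5)=+1; (−1)^{0·2·2}·(-1)^2·(+1)^0 = +1.
v=17: a=17^1·(≡10), b=17^0·(≡5) mod 17; (10|17)=-1, (5|17)=-1; (−1)^{1·0·8}·(-1)^0·(-1)^1 = -1.
v=∞: -187 < 0 and -74 < 0  ⇒  (a,b)_∞ = -1.
v=11: a=11^-1·(≡1), b=11^0·(≡4) mod 11; (1|11)=+1, (4|11)=+1; (−1)^{-1·0·5}·(+1)^0·(+1)^-1 = +1.
v=2: v_2(a)=2, v_2(b)=3; units ≡ 5, 3 (mod 8); ε·ε+αω+βω = 0·1+2·1+3·1 ≡ 1  ⇒  (a,b)_2 = -1.
v=37: a=37^0·(≡20), b=37^1·(≡35) mod 37; (20|37)=-1, (35|37)=-1; (−1)^{0·1·18}·(-1)^1·(-1)^0 = -1.
v=47: a=47^0·(≡9), b=47^-2·(≡26) mod 47; (9|47)=+1, (26|47)=-1; (−1)^{0·-2·23}·(+1)^-2·(-1)^0 = +1.
|Ram(-187, -74)| = 4, even; anisotropic at {2, 17, 37, ∞}.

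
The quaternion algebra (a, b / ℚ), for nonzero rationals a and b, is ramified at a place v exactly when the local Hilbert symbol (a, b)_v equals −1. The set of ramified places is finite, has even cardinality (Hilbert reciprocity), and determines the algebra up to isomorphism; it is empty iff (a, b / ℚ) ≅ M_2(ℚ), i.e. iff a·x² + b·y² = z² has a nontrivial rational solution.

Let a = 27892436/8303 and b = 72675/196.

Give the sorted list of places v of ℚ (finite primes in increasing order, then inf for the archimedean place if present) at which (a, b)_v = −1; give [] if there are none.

[2, 17, 19, 31]

(a, b) ≡ (7843, 323) mod (ℚ^×)²; places V = {2, 3, 5, 7, 11, 13, 17, 19, 23, 31, ∞}.
(a,b)_∞: sgn(7843)=+, sgn(323)=+, so +1.
(a,b)_31: α=1, u≡10; β=0, v≡29 (mod 31); (10|31)=+1, (29|31)=-1; sign (−1)^0·+1^0·-1^1 = -1.
(a,b)_23: α=-1, u≡21; β=0, v≡13 (mod 23); (21|23)=-1, (13|23)=+1; sign (−1)^0·-1^0·+1^-1 = +1.
(a,b)_11: α=3, u≡5; β=0, v≡1 (mod 11); (5|11)=+1, (1|11)=+1; sign (−1)^0·+1^0·+1^3 = +1.
(a,b)_2: α=2, β=-2; u≡3, v≡3 (mod 8); ε(u)ε(v)=1·1, αω(v)=2·1, βω(u)=-2·1; sum ≡ 1  ⇒  -1.
(a,b)_3: α=0, u≡1; β=2, v≡2 (mod 3); (1|3)=+1, (2|3)=-1; sign (−1)^0·+1^2·-1^0 = +1.
(a,b)_5: α=0, u≡2; β=2, v≡2 (mod 5); (2|5)=-1, (2|5)=-1; sign (−1)^0·-1^2·-1^0 = +1.
(a,b)_7: α=0, u≡5; β=-2, v≡2 (mod 7); (5|7)=-1, (2|7)=+1; sign (−1)^0·-1^-2·+1^0 = +1.
(a,b)_13: α=2, u≡1; β=0, v≡5 (mod 13); (1|13)=+1, (5|13)=-1; sign (−1)^0·+1^0·-1^2 = +1.
(a,b)_17: α=0, u≡11; β=1, v≡16 (mod 17); (11|17)=-1, (16|17)=+1; sign (−1)^0·-1^1·+1^0 = -1.
(a,b)_19: α=-2, u≡14; β=1, v≡1 (mod 19); (14|19)=-1, (1|19)=+1; sign (−1)^0·-1^1·+1^-2 = -1.
(7843, 323 / ℚ) ramifies at {2, 17, 19, 31}: a division algebra.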